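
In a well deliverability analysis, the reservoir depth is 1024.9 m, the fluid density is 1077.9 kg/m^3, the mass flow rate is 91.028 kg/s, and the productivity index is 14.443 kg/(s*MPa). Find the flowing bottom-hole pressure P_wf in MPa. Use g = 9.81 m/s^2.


Step 1: P_i = rho*g*h/1e6 = 1077.9*9.81*1024.9/1e6 = 10.83750 MPa
Step 2: P_wf = P_i - mdot/PI = 10.83750 - 91.028/14.443 = 4.5349 MPa
P_wf = 4.5349 MPa


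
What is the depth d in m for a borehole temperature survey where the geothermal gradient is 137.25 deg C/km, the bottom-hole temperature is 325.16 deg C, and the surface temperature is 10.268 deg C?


d = (T_d - T_surf) / grad * 1000
d = (325.16 - 10.268) / 137.25 * 1000
d = 2294.3 m


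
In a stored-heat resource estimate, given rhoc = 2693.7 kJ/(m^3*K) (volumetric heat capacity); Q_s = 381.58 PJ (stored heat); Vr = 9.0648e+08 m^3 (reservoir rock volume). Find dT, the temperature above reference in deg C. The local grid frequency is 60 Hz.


dT = Q_s * 1e12 / (Vr * rhoc)
dT = 381.58 * 1e12 / (9.0648e+08 * 2693.7)
dT = 156.2709 K
Convert (temperature difference, 1 K = 1 deg C): 156.2709 K = 156.2709 deg C
dT = 156.27 deg C


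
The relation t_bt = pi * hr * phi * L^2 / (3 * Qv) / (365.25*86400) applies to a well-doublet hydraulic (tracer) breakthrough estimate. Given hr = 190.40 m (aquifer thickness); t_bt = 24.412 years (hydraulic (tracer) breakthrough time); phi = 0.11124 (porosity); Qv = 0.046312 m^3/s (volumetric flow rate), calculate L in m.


L = sqrt(t_bt*365.25*86400*3*Qv / (pi*hr*phi))
L = sqrt(24.412*365.25*86400*3*0.046312 / (pi*190.40*0.11124))
L = 1268.3 m


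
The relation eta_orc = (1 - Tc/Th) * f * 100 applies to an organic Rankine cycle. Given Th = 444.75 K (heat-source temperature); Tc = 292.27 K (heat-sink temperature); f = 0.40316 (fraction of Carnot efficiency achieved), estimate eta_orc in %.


eta_orc = (1 - Tc/Th) * f * 100
eta_orc = (1 - 292.27/444.75) * 0.40316 * 100
eta_orc = 13.822 %


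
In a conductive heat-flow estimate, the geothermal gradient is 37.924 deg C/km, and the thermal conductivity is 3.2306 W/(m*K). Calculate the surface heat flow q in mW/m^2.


q = k * grad / 1000
q = 3.2306 * 37.924 / 1000
q = 0.1225173 W/m^2
Convert: 0.1225173 W/m^2 * 1000.0 = 122.52 mW/m^2
q = 122.52 mW/m^2


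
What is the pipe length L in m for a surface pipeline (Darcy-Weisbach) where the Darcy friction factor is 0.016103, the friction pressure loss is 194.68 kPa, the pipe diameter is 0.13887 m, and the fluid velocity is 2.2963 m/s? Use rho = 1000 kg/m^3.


L = dP*1000*D / (f*rho*vel^2/2)
L = 194.68*1000*0.13887 / (0.016103*1000*2.2963^2/2)
L = 636.79 m


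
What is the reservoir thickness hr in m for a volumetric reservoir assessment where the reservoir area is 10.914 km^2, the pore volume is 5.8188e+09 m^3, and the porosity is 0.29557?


hr = Vp / (A * 1e6 * phi)
hr = 5.8188e+09 / (10.914 * 1e6 * 0.29557)
hr = 1803.8 m


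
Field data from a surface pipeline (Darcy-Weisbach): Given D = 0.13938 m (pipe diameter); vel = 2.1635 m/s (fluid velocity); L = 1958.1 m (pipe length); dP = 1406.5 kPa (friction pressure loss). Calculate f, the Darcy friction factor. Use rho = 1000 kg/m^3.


f = dP*1000 / ((L/D)*(rho*vel^2/2))
f = 1406.5*1000 / ((1958.1/0.13938)*(1000*2.1635^2/2))
f = 0.042778


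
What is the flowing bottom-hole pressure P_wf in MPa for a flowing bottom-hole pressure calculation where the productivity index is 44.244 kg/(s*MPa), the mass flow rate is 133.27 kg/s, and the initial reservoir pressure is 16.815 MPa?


P_wf = P_i - mdot / PI
P_wf = 16.815 - 133.27 / 44.244
P_wf = 13.803 MPa


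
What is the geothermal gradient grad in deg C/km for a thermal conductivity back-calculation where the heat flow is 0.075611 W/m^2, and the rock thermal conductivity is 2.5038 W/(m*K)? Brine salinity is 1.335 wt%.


grad = q / k * 1000
grad = 0.075611 / 2.5038 * 1000
grad = 30.198 deg C/km


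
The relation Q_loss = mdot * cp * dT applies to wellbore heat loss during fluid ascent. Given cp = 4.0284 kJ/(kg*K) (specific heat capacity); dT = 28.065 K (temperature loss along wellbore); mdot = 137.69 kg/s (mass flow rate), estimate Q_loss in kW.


Q_loss = mdot * cp * dT
Q_loss = 137.69 * 4.0284 * 28.065
Q_loss = 15567 kW


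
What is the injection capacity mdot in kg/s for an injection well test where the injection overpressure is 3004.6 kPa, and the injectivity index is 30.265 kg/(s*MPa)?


mdot = II * dP / 1000
mdot = 30.265 * 3004.6 / 1000
mdot = 90.934 kg/s


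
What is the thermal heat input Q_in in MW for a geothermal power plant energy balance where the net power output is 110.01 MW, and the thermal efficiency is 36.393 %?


Q_in = W_net / (eta / 100)
Q_in = 110.01 / (36.393 / 100)
Q_in = 302.28 MW


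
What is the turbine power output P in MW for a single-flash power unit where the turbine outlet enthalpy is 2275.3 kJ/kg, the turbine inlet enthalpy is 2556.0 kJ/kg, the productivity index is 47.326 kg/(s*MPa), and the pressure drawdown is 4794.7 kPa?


Step 1: mdot = PI * dP / 1000 = 47.326 * 4794.7 / 1000 = 226.9140 kg/s
Step 2: P = mdot*(h_in - h_out)/1000 = 226.9140*(2556.0 - 2275.3)/1000 = 63.695 MW
P = 63.695 MW


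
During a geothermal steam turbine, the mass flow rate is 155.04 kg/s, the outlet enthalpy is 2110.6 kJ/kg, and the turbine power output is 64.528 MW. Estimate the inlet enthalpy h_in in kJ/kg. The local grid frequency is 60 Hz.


h_in = h_out + P * 1000 / mdot
h_in = 2110.6 + 64.528 * 1000 / 155.04
h_in = 2526.8 kJ/kg


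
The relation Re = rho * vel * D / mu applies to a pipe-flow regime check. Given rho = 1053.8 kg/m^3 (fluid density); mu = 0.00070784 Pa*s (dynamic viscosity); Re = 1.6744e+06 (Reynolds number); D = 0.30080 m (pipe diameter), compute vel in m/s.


vel = Re * mu / (rho * D)
vel = 1.6744e+06 * 0.00070784 / (1053.8 * 0.30080)
vel = 3.7390 m/s


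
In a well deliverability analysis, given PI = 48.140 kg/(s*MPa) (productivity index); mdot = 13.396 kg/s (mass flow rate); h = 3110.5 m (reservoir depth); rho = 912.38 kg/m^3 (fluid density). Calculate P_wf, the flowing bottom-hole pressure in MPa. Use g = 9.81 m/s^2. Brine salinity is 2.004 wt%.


Step 1: P_i = rho*g*h/1e6 = 912.38*9.81*3110.5/1e6 = 27.84037 MPa
Step 2: P_wf = P_i - mdot/PI = 27.84037 - 13.396/48.14 = 27.562 MPa
P_wf = 27.562 MPa


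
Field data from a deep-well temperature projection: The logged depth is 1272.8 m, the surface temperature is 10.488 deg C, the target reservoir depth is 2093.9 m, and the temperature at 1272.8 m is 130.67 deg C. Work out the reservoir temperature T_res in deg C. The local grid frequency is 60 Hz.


Step 1: grad = (T_d1 - T_surf)/d1 * 1000 = (130.67 - 10.488)/1272.8 * 1000 = 94.42332 deg C/km
Step 2: T_res = T_surf + grad*d2/1000 = 10.488 + 94.42332*2093.9/1000 = 208.20 deg C
T_res = 208.20 deg C


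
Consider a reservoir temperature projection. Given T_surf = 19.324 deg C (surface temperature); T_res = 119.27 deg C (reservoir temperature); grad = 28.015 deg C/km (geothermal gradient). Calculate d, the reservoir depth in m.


d = (T_res - T_surf) / grad * 1000
d = (119.27 - 19.324) / 28.015 * 1000
d = 3567.6 m


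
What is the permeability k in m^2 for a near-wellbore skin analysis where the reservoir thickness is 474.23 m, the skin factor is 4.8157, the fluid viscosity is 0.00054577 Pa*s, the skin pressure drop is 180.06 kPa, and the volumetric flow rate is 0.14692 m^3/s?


k = S*q*mu / (2*pi*dP_s*1000*hr)
k = 4.8157*0.14692*0.00054577 / (2*pi*180.06*1000*474.23)
k = 7.1972e-13 m^2


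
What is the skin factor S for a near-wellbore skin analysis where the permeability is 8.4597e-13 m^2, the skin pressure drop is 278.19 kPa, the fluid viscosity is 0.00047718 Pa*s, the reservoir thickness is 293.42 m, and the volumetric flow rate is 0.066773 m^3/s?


S = dP_s * 1000 * 2*pi*k*hr / (q*mu)
S = 278.19 * 1000 * 2*pi*8.4597e-13*293.42 / (0.066773*0.00047718)
S = 13.617


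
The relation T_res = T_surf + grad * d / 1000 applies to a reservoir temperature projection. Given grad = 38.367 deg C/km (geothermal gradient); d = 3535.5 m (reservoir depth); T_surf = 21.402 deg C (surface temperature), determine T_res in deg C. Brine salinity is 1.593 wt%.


T_res = T_surf + grad * d / 1000
T_res = 21.402 + 38.367 * 3535.5 / 1000
T_res = 157.05 deg C


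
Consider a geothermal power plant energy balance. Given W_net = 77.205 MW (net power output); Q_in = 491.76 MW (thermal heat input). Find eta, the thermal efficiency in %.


eta = W_net / Q_in * 100
eta = 77.205 / 491.76 * 100
eta = 15.700 %


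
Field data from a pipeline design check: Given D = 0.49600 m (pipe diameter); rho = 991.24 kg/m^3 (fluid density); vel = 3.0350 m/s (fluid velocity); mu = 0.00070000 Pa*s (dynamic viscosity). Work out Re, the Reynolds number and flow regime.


Step 1: Re = rho*vel*D/mu = 991.24*3.035*0.496/0.0007 = 2.1317e+06
Step 2: Re = 2.1317e+06 > 4000, so flow is turbulent.
Re = 2.1317e+06 (turbulent)


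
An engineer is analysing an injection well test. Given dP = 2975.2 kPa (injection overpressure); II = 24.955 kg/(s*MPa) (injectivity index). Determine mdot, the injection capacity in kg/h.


mdot = II * dP / 1000
mdot = 24.955 * 2975.2 / 1000
mdot = 74.24612 kg/s
Convert: 74.24612 kg/s * 3600.0 = 2.6729e+05 kg/h
mdot = 2.6729e+05 kg/h


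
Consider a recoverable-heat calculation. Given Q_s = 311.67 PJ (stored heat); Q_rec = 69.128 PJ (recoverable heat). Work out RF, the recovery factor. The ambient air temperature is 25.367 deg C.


RF = Q_rec / Q_s
RF = 69.128 / 311.67
RF = 0.22180


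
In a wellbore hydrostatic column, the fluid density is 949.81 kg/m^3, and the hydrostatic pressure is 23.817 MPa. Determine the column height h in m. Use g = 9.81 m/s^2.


h = P * 1e6 / (g * rho)
h = 23.817 * 1e6 / (9.81 * 949.81)
h = 2556.1 m


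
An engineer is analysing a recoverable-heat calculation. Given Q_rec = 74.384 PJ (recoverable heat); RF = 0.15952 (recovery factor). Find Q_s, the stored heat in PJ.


Q_s = Q_rec / RF
Q_s = 74.384 / 0.15952
Q_s = 466.30 PJ


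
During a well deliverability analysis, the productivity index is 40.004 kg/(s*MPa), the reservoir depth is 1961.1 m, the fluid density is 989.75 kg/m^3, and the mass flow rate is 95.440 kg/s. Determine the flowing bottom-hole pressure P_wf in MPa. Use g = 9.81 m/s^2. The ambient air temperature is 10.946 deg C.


Step 1: P_i = rho*g*h/1e6 = 989.75*9.81*1961.1/1e6 = 19.04120 MPa
Step 2: P_wf = P_i - mdot/PI = 19.04120 - 95.44/40.004 = 16.655 MPa
P_wf = 16.655 MPa


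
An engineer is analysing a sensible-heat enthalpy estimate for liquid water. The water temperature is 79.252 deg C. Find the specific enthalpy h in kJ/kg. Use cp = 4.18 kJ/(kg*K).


h = cp * T
h = 4.18 * 79.252
h = 331.27 kJ/kg


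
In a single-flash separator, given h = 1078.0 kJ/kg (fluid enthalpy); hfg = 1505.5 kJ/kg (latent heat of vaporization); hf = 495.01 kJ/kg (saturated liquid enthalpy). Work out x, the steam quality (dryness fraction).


x = (h - hf) / hfg
x = (1078.0 - 495.01) / 1505.5
x = 0.38724


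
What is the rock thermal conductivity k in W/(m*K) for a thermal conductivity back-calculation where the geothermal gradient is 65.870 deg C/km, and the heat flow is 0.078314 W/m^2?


k = q / (grad / 1000)
k = 0.078314 / (65.870 / 1000)
k = 1.1889 W/(m*K)


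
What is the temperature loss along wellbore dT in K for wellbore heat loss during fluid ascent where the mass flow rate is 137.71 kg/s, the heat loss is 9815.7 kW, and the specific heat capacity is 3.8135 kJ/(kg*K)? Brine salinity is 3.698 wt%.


dT = Q_loss / (mdot * cp)
dT = 9815.7 / (137.71 * 3.8135)
dT = 18.691 K


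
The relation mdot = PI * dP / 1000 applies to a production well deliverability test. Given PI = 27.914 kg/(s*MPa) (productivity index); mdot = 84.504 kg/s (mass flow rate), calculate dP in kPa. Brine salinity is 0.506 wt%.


dP = mdot * 1000 / PI
dP = 84.504 * 1000 / 27.914
dP = 3027.3 kPa


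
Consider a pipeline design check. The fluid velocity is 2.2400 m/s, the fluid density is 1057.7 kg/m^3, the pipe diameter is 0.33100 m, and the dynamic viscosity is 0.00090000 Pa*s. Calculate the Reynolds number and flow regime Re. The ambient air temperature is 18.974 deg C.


Step 1: Re = rho*vel*D/mu = 1057.7*2.24*0.331/0.0009 = 8.7136e+05
Step 2: Re = 8.7136e+05 > 4000, so flow is turbulent.
Re = 8.7136e+05 (turbulent)


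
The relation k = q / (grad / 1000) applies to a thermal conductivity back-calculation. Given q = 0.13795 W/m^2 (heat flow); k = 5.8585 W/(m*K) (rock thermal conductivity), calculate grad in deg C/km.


grad = q / k * 1000
grad = 0.13795 / 5.8585 * 1000
grad = 23.547 deg C/km


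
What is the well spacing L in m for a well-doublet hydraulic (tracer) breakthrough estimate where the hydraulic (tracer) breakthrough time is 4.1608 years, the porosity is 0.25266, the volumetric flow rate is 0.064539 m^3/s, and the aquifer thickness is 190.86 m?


L = sqrt(t_bt*365.25*86400*3*Qv / (pi*hr*phi))
L = sqrt(4.1608*365.25*86400*3*0.064539 / (pi*190.86*0.25266))
L = 409.65 m


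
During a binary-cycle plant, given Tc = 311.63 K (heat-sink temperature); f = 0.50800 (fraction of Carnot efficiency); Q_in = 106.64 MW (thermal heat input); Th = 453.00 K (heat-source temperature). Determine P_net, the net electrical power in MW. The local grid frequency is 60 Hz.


Step 1: eta = (1 - Tc/Th)*f = (1 - 311.63/453.0)*0.508 = 0.1585341
Step 2: P_net = eta * Q_in = 0.1585341 * 106.64 = 16.906 MW
P_net = 16.906 MW


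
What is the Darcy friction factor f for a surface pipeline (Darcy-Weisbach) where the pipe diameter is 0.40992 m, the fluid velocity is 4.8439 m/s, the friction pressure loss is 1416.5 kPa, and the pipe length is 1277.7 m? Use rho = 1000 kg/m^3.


f = dP*1000 / ((L/D)*(rho*vel^2/2))
f = 1416.5*1000 / ((1277.7/0.40992)*(1000*4.8439^2/2))
f = 0.038737


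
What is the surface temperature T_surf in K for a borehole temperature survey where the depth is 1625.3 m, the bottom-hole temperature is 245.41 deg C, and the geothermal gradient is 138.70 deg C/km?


T_surf = T_d - grad * d / 1000
T_surf = 245.41 - 138.70 * 1625.3 / 1000
T_surf = 19.98089 deg C
Convert to K: 19.98089 + 273.15 = 293.13 K
T_surf = 293.13 K


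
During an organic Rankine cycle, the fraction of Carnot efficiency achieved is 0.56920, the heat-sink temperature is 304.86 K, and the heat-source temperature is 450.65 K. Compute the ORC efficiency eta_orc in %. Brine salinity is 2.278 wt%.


eta_orc = (1 - Tc/Th) * f * 100
eta_orc = (1 - 304.86/450.65) * 0.56920 * 100
eta_orc = 18.414 %


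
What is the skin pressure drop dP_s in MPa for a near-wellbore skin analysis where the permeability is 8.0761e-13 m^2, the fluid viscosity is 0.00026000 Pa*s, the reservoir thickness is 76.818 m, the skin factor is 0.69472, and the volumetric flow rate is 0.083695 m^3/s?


dP_s = S * q * mu / (2*pi*k*hr) / 1000
dP_s = 0.69472 * 0.083695 * 0.00026000 / (2*pi*8.0761e-13*76.818) / 1000
dP_s = 38.78271 kPa
Convert: 38.78271 kPa * 0.001 = 0.038783 MPa
dP_s = 0.038783 MPa


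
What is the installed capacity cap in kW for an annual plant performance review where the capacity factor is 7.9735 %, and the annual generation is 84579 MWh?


cap = E_a / (CF/100 * 8760)
cap = 84579 / (7.9735/100 * 8760)
cap = 121.0903 MW
Convert: 121.0903 MW * 1000.0 = 1.2109e+05 kW
cap = 1.2109e+05 kW


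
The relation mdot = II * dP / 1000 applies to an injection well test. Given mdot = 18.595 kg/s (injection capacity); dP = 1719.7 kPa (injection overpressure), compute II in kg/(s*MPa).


II = mdot * 1000 / dP
II = 18.595 * 1000 / 1719.7
II = 10.813 kg/(s*MPa)


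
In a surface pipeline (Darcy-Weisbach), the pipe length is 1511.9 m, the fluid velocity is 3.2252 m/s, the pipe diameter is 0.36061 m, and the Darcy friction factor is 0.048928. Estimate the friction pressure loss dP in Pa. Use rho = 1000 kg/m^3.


dP = f * (L/D) * (rho*vel^2/2) / 1000
dP = 0.048928 * (1511.9/0.36061) * (1000*3.2252^2/2) / 1000
dP = 1066.906 kPa
Convert: 1066.906 kPa * 1000.0 = 1.0669e+06 Pa
dP = 1.0669e+06 Pa


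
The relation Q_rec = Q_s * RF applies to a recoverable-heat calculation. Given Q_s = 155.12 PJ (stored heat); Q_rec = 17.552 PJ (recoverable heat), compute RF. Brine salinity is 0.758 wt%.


RF = Q_rec / Q_s
RF = 17.552 / 155.12
RF = 0.11315


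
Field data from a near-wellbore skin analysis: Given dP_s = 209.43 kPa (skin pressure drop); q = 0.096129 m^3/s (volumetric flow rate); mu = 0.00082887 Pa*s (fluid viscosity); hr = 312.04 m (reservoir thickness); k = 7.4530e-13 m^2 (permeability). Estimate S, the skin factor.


S = dP_s * 1000 * 2*pi*k*hr / (q*mu)
S = 209.43 * 1000 * 2*pi*7.4530e-13*312.04 / (0.096129*0.00082887)
S = 3.8408


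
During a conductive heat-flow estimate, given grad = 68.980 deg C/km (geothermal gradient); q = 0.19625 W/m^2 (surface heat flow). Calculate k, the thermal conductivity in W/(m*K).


k = q * 1000 / grad
k = 0.19625 * 1000 / 68.980
k = 2.8450 W/(m*K)


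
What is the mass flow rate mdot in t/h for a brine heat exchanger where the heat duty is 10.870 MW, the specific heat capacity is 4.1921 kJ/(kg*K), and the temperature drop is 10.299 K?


mdot = Q * 1000 / (cp * dT)
mdot = 10.870 * 1000 / (4.1921 * 10.299)
mdot = 251.7693 kg/s
Convert: 251.7693 kg/s * 3.6 = 906.37 t/h
mdot = 906.37 t/h


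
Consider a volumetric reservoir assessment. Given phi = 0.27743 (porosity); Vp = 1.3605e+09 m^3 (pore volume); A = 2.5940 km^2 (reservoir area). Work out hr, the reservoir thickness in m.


hr = Vp / (A * 1e6 * phi)
hr = 1.3605e+09 / (2.5940 * 1e6 * 0.27743)
hr = 1890.5 m


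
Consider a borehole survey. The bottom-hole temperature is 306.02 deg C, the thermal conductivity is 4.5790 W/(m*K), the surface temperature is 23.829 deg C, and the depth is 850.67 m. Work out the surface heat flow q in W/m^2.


Step 1: grad = (T_d - T_surf)/d * 1000 = (306.02 - 23.829)/850.67 * 1000 = 331.7279 deg C/km
Step 2: q = k * grad / 1000 = 4.579 * 331.7279 / 1000 = 1.5190 W/m^2
q = 1.5190 W/m^2


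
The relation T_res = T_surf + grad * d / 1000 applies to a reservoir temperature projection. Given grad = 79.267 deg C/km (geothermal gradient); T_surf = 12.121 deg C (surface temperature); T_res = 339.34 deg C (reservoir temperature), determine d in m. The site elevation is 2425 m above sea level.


d = (T_res - T_surf) / grad * 1000
d = (339.34 - 12.121) / 79.267 * 1000
d = 4128.1 m


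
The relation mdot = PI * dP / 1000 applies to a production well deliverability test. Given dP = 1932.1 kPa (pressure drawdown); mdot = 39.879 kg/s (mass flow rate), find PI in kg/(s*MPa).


PI = mdot * 1000 / dP
PI = 39.879 * 1000 / 1932.1
PI = 20.640 kg/(s*MPa)


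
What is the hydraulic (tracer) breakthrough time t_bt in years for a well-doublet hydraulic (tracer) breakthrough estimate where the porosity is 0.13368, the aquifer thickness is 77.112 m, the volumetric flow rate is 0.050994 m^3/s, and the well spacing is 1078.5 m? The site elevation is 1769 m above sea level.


t_bt = pi * hr * phi * L^2 / (3 * Qv) / (365.25*86400)
t_bt = pi * 77.112 * 0.13368 * 1078.5^2 / (3 * 0.050994) / (365.25*86400)
t_bt = 7.8025 years


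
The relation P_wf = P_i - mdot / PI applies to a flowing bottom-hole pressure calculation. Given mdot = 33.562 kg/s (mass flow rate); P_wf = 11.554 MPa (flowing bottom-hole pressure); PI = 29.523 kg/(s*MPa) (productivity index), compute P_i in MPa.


P_i = P_wf + mdot / PI
P_i = 11.554 + 33.562 / 29.523
P_i = 12.691 MPa


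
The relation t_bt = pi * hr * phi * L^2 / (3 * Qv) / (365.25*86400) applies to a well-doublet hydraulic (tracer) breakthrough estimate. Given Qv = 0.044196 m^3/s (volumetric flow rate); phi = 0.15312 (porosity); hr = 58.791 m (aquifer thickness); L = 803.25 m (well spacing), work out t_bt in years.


t_bt = pi * hr * phi * L^2 / (3 * Qv) / (365.25*86400)
t_bt = pi * 58.791 * 0.15312 * 803.25^2 / (3 * 0.044196) / (365.25*86400)
t_bt = 4.3610 years


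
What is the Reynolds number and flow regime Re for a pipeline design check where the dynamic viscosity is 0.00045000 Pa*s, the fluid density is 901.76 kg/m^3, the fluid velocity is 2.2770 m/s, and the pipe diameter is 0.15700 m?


Step 1: Re = rho*vel*D/mu = 901.76*2.277*0.157/0.00045 = 7.1638e+05
Step 2: Re = 7.1638e+05 > 4000, so flow is turbulent.
Re = 7.1638e+05 (turbulent)


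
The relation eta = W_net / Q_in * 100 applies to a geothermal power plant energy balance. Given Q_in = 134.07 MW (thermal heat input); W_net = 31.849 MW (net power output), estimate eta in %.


eta = W_net / Q_in * 100
eta = 31.849 / 134.07 * 100
eta = 23.756 %


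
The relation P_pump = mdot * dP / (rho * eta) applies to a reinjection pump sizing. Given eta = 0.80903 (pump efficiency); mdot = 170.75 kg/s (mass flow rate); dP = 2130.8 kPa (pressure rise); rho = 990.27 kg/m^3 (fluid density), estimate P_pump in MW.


P_pump = mdot * dP / (rho * eta)
P_pump = 170.75 * 2130.8 / (990.27 * 0.80903)
P_pump = 454.1352 kW
Convert: 454.1352 kW * 0.001 = 0.45414 MW
P_pump = 0.45414 MW


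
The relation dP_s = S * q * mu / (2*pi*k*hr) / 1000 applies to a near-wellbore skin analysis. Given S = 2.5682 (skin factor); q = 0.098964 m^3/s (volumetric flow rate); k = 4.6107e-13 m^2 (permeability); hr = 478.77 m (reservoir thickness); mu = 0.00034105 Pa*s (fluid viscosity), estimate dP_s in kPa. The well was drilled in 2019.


dP_s = S * q * mu / (2*pi*k*hr) / 1000
dP_s = 2.5682 * 0.098964 * 0.00034105 / (2*pi*4.6107e-13*478.77) / 1000
dP_s = 62.496 kPa


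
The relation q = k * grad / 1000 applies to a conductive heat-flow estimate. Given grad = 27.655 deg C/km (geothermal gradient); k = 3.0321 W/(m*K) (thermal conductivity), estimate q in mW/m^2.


q = k * grad / 1000
q = 3.0321 * 27.655 / 1000
q = 0.08385273 W/m^2
Convert: 0.08385273 W/m^2 * 1000.0 = 83.853 mW/m^2
q = 83.853 mW/m^2


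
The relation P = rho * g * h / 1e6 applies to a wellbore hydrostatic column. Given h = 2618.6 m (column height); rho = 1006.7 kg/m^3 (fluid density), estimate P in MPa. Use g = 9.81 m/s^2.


P = rho * g * h / 1e6
P = 1006.7 * 9.81 * 2618.6 / 1e6
P = 25.861 MPa


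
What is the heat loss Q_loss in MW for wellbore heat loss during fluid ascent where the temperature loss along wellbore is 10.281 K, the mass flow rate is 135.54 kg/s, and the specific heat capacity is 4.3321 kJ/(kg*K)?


Q_loss = mdot * cp * dT
Q_loss = 135.54 * 4.3321 * 10.281
Q_loss = 6036.724 kW
Convert: 6036.724 kW * 0.001 = 6.0367 MW
Q_loss = 6.0367 MW


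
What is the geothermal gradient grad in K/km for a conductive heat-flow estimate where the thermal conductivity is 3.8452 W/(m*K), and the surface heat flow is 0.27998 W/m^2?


grad = q * 1000 / k
grad = 0.27998 * 1000 / 3.8452
grad = 72.81286 deg C/km
Convert: 72.81286 deg C/km * 1.0 = 72.813 K/km
grad = 72.813 K/km


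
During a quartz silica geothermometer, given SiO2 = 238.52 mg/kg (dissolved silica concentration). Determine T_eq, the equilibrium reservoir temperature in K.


T_eq = 1309 / (5.19 - log10(SiO2)) - 273.15
T_eq = 1309 / (5.19 - log10(238.52)) - 273.15
T_eq = 192.2763 deg C
Convert to K: 192.2763 + 273.15 = 465.43 K
T_eq = 465.43 K


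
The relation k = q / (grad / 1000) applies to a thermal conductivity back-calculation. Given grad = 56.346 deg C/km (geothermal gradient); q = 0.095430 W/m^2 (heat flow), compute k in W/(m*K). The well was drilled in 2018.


k = q / (grad / 1000)
k = 0.095430 / (56.346 / 1000)
k = 1.6936 W/(m*K)


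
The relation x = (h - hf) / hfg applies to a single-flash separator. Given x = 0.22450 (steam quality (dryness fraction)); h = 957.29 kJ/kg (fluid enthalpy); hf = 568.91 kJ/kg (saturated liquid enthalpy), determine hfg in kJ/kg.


hfg = (h - hf) / x
hfg = (957.29 - 568.91) / 0.22450
hfg = 1730.0 kJ/kg


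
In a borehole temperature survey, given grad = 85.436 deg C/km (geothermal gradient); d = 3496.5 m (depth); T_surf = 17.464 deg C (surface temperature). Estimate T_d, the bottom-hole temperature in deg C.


T_d = T_surf + grad * d / 1000
T_d = 17.464 + 85.436 * 3496.5 / 1000
T_d = 316.19 deg C


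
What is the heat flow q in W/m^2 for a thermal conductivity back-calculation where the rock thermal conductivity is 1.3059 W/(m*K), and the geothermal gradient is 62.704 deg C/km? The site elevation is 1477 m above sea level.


q = k * grad / 1000
q = 1.3059 * 62.704 / 1000
q = 0.081885 W/m^2


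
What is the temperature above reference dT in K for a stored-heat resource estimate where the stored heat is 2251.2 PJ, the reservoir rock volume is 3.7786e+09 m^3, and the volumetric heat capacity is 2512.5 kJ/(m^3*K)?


dT = Q_s * 1e12 / (Vr * rhoc)
dT = 2251.2 * 1e12 / (3.7786e+09 * 2512.5)
dT = 237.12 K


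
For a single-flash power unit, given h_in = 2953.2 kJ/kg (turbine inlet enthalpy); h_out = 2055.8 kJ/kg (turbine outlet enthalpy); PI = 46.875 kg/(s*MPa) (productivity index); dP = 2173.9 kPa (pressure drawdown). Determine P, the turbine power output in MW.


Step 1: mdot = PI * dP / 1000 = 46.875 * 2173.9 / 1000 = 101.9016 kg/s
Step 2: P = mdot*(h_in - h_out)/1000 = 101.9016*(2953.2 - 2055.8)/1000 = 91.446 MW
P = 91.446 MW


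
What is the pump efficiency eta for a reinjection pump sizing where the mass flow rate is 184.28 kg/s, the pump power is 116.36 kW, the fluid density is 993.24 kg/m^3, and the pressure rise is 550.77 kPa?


eta = mdot * dP / (rho * P_pump)
eta = 184.28 * 550.77 / (993.24 * 116.36)
eta = 0.87819


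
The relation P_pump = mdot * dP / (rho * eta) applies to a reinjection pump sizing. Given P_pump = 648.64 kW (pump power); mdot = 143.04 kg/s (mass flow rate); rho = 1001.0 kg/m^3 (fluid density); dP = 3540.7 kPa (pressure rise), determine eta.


eta = mdot * dP / (rho * P_pump)
eta = 143.04 * 3540.7 / (1001.0 * 648.64)
eta = 0.78003


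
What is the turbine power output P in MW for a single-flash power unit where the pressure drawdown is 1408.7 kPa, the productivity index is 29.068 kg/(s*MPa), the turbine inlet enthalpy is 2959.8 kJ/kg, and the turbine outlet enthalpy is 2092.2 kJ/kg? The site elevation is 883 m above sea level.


Step 1: mdot = PI * dP / 1000 = 29.068 * 1408.7 / 1000 = 40.94809 kg/s
Step 2: P = mdot*(h_in - h_out)/1000 = 40.94809*(2959.8 - 2092.2)/1000 = 35.527 MW
P = 35.527 MW


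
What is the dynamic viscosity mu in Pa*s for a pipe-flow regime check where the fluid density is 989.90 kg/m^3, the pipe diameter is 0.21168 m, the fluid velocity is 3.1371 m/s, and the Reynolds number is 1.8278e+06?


mu = rho * vel * D / Re
mu = 989.90 * 3.1371 * 0.21168 / 1.8278e+06
mu = 0.00035964 Pa*s


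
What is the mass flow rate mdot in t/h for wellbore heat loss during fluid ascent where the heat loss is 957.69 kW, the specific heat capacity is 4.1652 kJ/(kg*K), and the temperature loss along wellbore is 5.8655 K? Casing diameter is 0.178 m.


mdot = Q_loss / (cp * dT)
mdot = 957.69 / (4.1652 * 5.8655)
mdot = 39.19982 kg/s
Convert: 39.19982 kg/s * 3.6 = 141.12 t/h
mdot = 141.12 t/h


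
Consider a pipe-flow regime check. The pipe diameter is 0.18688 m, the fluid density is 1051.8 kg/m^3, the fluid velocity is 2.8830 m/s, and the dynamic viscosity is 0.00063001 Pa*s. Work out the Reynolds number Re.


Re = rho * vel * D / mu
Re = 1051.8 * 2.8830 * 0.18688 / 0.00063001
Re = 8.9948e+05


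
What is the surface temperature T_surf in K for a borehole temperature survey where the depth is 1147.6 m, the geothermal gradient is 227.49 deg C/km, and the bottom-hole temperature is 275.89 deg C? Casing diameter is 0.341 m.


T_surf = T_d - grad * d / 1000
T_surf = 275.89 - 227.49 * 1147.6 / 1000
T_surf = 14.82248 deg C
Convert to K: 14.82248 + 273.15 = 287.97 K
T_surf = 287.97 K


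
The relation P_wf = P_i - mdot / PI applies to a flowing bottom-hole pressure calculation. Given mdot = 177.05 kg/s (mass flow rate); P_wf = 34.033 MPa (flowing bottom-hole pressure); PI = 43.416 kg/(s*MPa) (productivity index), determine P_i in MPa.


P_i = P_wf + mdot / PI
P_i = 34.033 + 177.05 / 43.416
P_i = 38.111 MPa


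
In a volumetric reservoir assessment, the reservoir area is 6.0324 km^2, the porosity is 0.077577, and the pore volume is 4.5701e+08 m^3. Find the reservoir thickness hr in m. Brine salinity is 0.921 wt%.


hr = Vp / (A * 1e6 * phi)
hr = 4.5701e+08 / (6.0324 * 1e6 * 0.077577)
hr = 976.57 m


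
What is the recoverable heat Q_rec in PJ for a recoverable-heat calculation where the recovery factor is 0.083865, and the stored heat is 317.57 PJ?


Q_rec = Q_s * RF
Q_rec = 317.57 * 0.083865
Q_rec = 26.633 PJ


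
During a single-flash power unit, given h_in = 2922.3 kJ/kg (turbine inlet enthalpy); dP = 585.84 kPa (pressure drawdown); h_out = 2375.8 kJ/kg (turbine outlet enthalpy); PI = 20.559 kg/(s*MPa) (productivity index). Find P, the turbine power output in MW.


Step 1: mdot = PI * dP / 1000 = 20.559 * 585.84 / 1000 = 12.04428 kg/s
Step 2: P = mdot*(h_in - h_out)/1000 = 12.04428*(2922.3 - 2375.8)/1000 = 6.5822 MW
P = 6.5822 MW


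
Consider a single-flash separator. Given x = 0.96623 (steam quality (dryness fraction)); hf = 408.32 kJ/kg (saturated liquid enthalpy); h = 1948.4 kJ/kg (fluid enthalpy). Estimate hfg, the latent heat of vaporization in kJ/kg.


hfg = (h - hf) / x
hfg = (1948.4 - 408.32) / 0.96623
hfg = 1593.9 kJ/kg


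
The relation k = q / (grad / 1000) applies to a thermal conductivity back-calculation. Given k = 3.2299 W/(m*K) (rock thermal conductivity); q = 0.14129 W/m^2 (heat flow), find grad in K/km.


grad = q / k * 1000
grad = 0.14129 / 3.2299 * 1000
grad = 43.74439 deg C/km
Convert: 43.74439 deg C/km * 1.0 = 43.744 K/km
grad = 43.744 K/km


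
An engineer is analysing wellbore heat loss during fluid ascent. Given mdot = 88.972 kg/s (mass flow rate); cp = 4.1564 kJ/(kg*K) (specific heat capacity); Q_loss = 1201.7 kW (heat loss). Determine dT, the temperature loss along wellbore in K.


dT = Q_loss / (mdot * cp)
dT = 1201.7 / (88.972 * 4.1564)
dT = 3.2496 K


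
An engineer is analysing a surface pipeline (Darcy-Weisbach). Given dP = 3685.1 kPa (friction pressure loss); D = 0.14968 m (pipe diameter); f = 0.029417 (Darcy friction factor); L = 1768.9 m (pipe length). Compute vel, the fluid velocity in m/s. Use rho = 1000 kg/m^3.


vel = sqrt(dP*1000*2*D / (f*L*rho))
vel = sqrt(3685.1*1000*2*0.14968 / (0.029417*1768.9*1000))
vel = 4.6044 m/s


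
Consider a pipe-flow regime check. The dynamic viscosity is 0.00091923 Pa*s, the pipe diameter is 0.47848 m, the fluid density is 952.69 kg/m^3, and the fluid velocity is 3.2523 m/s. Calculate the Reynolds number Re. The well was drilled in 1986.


Re = rho * vel * D / mu
Re = 952.69 * 3.2523 * 0.47848 / 0.00091923
Re = 1.6128e+06


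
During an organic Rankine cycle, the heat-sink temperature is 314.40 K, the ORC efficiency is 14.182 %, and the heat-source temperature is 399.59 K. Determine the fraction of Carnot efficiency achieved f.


f = (eta_orc/100) / (1 - Tc/Th)
f = (14.182/100) / (1 - 314.40/399.59)
f = 0.66522


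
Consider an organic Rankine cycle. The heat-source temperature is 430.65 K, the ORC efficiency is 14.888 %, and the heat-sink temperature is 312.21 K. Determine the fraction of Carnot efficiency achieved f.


f = (eta_orc/100) / (1 - Tc/Th)
f = (14.888/100) / (1 - 312.21/430.65)
f = 0.54133


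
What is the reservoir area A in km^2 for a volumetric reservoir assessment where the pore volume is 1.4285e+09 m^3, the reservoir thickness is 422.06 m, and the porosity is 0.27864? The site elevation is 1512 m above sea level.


A = Vp / (1e6 * hr * phi)
A = 1.4285e+09 / (1e6 * 422.06 * 0.27864)
A = 12.147 km^2


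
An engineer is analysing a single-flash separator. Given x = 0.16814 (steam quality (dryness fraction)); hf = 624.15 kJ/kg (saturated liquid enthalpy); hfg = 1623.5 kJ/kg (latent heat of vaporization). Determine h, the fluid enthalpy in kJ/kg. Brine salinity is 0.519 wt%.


h = hf + x * hfg
h = 624.15 + 0.16814 * 1623.5
h = 897.13 kJ/kg


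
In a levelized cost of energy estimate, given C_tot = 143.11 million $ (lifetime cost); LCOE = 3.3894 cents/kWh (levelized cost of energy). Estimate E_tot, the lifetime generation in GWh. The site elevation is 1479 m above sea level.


E_tot = C_tot / LCOE * 100
E_tot = 143.11 / 3.3894 * 100
E_tot = 4222.3 GWh


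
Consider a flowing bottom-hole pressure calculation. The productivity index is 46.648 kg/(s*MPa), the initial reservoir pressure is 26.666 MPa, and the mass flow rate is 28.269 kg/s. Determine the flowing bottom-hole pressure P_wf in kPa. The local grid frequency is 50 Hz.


P_wf = P_i - mdot / PI
P_wf = 26.666 - 28.269 / 46.648
P_wf = 26.05999 MPa
Convert: 26.05999 MPa * 1000.0 = 26060 kPa
P_wf = 26060 kPa


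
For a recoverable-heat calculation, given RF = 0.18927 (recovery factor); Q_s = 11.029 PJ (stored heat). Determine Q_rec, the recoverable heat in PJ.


Q_rec = Q_s * RF
Q_rec = 11.029 * 0.18927
Q_rec = 2.0875 PJ


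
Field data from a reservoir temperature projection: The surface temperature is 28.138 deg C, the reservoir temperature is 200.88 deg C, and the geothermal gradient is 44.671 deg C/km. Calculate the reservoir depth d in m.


d = (T_res - T_surf) / grad * 1000
d = (200.88 - 28.138) / 44.671 * 1000
d = 3867.0 m


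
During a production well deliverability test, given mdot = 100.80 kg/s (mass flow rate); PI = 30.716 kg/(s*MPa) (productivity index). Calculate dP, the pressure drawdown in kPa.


dP = mdot * 1000 / PI
dP = 100.80 * 1000 / 30.716
dP = 3281.7 kPa


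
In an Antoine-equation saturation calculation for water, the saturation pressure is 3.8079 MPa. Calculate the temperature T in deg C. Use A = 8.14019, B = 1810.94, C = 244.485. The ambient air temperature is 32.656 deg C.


T = B / (A - log10(P_sat * 760 / 0.101325)) - C
T = 1810.94 / (8.14019 - log10(3.8079 * 760 / 0.101325)) - 244.485
T = 247.03 deg C


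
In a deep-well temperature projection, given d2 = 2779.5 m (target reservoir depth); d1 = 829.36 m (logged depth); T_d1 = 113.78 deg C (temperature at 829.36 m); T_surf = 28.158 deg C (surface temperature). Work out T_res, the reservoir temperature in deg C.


Step 1: grad = (T_d1 - T_surf)/d1 * 1000 = (113.78 - 28.158)/829.36 * 1000 = 103.2386 deg C/km
Step 2: T_res = T_surf + grad*d2/1000 = 28.158 + 103.2386*2779.5/1000 = 315.11 deg C
T_res = 315.11 deg C


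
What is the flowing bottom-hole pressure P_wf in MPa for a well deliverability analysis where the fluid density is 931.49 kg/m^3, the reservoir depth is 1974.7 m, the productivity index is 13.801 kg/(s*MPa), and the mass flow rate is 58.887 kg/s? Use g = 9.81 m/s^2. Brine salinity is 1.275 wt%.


Step 1: P_i = rho*g*h/1e6 = 931.49*9.81*1974.7/1e6 = 18.04464 MPa
Step 2: P_wf = P_i - mdot/PI = 18.04464 - 58.887/13.801 = 13.778 MPa
P_wf = 13.778 MPa


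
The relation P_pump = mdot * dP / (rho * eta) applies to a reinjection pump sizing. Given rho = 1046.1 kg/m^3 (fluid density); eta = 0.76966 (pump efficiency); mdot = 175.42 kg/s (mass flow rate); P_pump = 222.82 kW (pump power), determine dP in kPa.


dP = P_pump * rho * eta / mdot
dP = 222.82 * 1046.1 * 0.76966 / 175.42
dP = 1022.7 kPa


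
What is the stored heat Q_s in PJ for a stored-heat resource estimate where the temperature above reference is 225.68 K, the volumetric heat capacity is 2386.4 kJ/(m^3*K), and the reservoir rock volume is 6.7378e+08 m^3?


Q_s = Vr * rhoc * dT / 1e12
Q_s = 6.7378e+08 * 2386.4 * 225.68 / 1e12
Q_s = 362.87 PJ


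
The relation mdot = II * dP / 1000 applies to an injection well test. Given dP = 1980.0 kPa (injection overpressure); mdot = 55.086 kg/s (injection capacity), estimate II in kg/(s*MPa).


II = mdot * 1000 / dP
II = 55.086 * 1000 / 1980.0
II = 27.821 kg/(s*MPa)


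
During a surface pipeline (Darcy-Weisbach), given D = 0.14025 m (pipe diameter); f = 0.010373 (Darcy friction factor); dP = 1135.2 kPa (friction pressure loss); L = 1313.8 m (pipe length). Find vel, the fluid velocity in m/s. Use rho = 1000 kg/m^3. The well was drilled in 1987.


vel = sqrt(dP*1000*2*D / (f*L*rho))
vel = sqrt(1135.2*1000*2*0.14025 / (0.010373*1313.8*1000))
vel = 4.8338 m/s


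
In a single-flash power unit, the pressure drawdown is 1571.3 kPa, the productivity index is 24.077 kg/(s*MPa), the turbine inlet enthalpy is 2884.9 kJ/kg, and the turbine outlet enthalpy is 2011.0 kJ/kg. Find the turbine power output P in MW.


Step 1: mdot = PI * dP / 1000 = 24.077 * 1571.3 / 1000 = 37.83219 kg/s
Step 2: P = mdot*(h_in - h_out)/1000 = 37.83219*(2884.9 - 2011.0)/1000 = 33.062 MW
P = 33.062 MW


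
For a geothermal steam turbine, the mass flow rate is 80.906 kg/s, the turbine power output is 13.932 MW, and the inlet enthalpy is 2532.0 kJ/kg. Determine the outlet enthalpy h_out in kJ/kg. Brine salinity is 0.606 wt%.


h_out = h_in - P * 1000 / mdot
h_out = 2532.0 - 13.932 * 1000 / 80.906
h_out = 2359.8 kJ/kg


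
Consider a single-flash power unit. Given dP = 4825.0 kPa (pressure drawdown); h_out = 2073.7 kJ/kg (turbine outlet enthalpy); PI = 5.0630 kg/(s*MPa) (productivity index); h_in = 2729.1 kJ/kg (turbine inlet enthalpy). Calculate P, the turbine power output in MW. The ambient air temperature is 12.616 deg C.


Step 1: mdot = PI * dP / 1000 = 5.063 * 4825.0 / 1000 = 24.42897 kg/s
Step 2: P = mdot*(h_in - h_out)/1000 = 24.42897*(2729.1 - 2073.7)/1000 = 16.011 MW
P = 16.011 MW


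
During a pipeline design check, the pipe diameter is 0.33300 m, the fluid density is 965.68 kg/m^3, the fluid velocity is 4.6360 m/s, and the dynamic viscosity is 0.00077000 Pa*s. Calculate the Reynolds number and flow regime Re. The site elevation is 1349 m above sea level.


Step 1: Re = rho*vel*D/mu = 965.68*4.636*0.333/0.00077 = 1.9361e+06
Step 2: Re = 1.9361e+06 > 4000, so flow is turbulent.
Re = 1.9361e+06 (turbulent)


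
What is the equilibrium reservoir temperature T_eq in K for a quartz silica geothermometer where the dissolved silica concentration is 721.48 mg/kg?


T_eq = 1309 / (5.19 - log10(SiO2)) - 273.15
T_eq = 1309 / (5.19 - log10(721.48)) - 273.15
T_eq = 288.2247 deg C
Convert to K: 288.2247 + 273.15 = 561.37 K
T_eq = 561.37 K


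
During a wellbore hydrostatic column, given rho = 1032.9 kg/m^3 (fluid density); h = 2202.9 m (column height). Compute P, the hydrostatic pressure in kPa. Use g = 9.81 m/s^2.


P = rho * g * h / 1e6
P = 1032.9 * 9.81 * 2202.9 / 1e6
P = 22.32143 MPa
Convert: 22.32143 MPa * 1000.0 = 22321 kPa
P = 22321 kPa


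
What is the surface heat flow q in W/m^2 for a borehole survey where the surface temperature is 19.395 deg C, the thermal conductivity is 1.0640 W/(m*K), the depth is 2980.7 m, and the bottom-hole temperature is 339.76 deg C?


Step 1: grad = (T_d - T_surf)/d * 1000 = (339.76 - 19.395)/2980.7 * 1000 = 107.4798 deg C/km
Step 2: q = k * grad / 1000 = 1.064 * 107.4798 / 1000 = 0.11436 W/m^2
q = 0.11436 W/m^2


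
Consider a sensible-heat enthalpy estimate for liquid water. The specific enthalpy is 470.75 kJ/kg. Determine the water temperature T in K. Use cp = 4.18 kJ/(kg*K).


T = h / cp
T = 470.75 / 4.18
T = 112.6196 deg C
Convert to K: 112.6196 + 273.15 = 385.77 K
T = 385.77 K


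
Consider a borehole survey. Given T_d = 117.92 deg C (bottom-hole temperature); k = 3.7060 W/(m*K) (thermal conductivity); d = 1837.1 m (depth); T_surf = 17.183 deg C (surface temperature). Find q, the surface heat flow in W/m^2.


Step 1: grad = (T_d - T_surf)/d * 1000 = (117.92 - 17.183)/1837.1 * 1000 = 54.83479 deg C/km
Step 2: q = k * grad / 1000 = 3.706 * 54.83479 / 1000 = 0.20322 W/m^2
q = 0.20322 W/m^2


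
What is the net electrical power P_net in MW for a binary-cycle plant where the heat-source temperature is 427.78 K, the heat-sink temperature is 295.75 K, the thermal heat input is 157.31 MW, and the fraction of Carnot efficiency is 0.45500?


Step 1: eta = (1 - Tc/Th)*f = (1 - 295.75/427.78)*0.455 = 0.1404312
Step 2: P_net = eta * Q_in = 0.1404312 * 157.31 = 22.091 MW
P_net = 22.091 MW
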